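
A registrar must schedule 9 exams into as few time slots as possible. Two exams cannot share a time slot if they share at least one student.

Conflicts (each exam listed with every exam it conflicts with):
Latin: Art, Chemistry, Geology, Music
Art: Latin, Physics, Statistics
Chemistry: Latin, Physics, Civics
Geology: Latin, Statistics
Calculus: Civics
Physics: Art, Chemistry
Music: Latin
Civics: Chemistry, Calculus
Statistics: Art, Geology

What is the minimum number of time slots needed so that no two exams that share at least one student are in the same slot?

2

Latin and Music conflict, so at least 2 time slots are needed.
2 time slots suffice: time slot 1 → {Latin, Physics, Civics, Statistics}; time slot 2 → {Art, Chemistry, Geology, Calculus, Music}. Each listed conflict is separated.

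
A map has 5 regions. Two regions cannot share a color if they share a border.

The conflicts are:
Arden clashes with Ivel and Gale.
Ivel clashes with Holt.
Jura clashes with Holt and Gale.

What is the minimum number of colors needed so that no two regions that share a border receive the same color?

The cycle Gale-Jura-Holt-Ivel-Arden-Gale has odd length 5, so it cannot be 2-colored; at least 3 colors are needed.
A valid assignment using 3 colors: Arden=1, Ivel=2, Jura=2, Holt=1, Gale=3. No two conflicting regions share a color.

3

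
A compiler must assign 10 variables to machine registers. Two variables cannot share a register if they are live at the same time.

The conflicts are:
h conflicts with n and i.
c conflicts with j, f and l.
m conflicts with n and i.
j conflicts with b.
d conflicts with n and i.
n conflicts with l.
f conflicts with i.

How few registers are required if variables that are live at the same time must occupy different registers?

n and l conflict, so at least 2 registers are needed.
2 registers suffice: register 1 → {c, n, b, i}; register 2 → {h, m, j, d, f, l}. Every pair that conflicts lands in different registers.

2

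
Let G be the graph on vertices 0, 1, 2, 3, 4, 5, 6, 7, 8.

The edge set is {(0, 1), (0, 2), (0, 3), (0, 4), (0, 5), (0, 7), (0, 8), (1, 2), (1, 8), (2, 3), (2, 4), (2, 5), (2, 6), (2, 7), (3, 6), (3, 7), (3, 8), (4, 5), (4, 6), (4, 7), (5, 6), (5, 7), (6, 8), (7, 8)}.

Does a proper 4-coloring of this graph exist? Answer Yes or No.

0, 2, 4, 5, 7 are pairwise adjacent (a clique of size 5), so at least 5 colors are needed.
So 4 colors are not enough.

No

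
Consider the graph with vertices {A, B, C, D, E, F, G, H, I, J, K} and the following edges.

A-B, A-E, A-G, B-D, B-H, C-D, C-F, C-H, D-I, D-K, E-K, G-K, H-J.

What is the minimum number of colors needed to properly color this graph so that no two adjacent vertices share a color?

The cycle D-K-E-A-B-D has odd length 5, so it cannot be 2-colored; at least 3 colors are needed.
3 colors suffice: color red → {A, D, F, H}; color blue → {B, C, I, J, K}; color green → {E, G}. No two adjacent vertices share a color.

3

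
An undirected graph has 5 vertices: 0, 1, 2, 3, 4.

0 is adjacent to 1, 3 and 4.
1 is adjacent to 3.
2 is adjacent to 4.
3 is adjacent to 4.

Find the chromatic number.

0, 3, 4 are pairwise adjacent, so at least 3 colors are needed.
3 colors suffice: 0=a, 1=b, 2=a, 3=c, 4=b. Every edge joins two different colors.

3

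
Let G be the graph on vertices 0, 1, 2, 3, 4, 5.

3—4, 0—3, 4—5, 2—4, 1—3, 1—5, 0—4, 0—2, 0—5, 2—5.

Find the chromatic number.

0, 2, 4, 5 are mutually adjacent (a clique of size 4), so at least 4 colors are needed.
4 colors suffice: color red → {0, 1}; color blue → {3, 5}; color green → {4}; color yellow → {2}. Every edge joins two different colors.

4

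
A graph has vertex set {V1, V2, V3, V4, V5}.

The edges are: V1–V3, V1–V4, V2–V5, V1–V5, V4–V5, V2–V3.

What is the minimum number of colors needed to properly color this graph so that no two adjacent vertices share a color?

3

V1, V4, V5 form a triangle, so at least 3 colors are needed.
A valid assignment using 3 colors: V1=1, V2=1, V3=2, V4=3, V5=2. No two adjacent vertices share a color.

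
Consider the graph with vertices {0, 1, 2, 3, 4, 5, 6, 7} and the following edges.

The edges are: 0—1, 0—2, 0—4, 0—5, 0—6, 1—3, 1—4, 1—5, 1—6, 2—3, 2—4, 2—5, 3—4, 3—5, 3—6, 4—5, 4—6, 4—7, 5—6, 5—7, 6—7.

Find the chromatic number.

0, 1, 4, 5, 6 are mutually adjacent (a clique of size 5), so at least 5 colors are needed.
5 colors suffice: color red → {4}; color blue → {5}; color green → {2, 6}; color yellow → {1, 7}; color purple → {0, 3}. Every edge joins two different colors.

5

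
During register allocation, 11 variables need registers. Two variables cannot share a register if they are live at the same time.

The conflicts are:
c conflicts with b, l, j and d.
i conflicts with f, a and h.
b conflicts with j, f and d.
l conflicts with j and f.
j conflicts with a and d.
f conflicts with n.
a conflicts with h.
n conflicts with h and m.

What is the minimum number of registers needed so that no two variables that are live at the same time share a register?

c, b, j, d all conflict with each other, so at least 4 registers are needed.
A valid assignment using 4 registers: c=3, i=3, b=2, l=2, j=1, f=1, a=2, n=2, h=1, m=1, d=4. Each listed conflict is separated.

4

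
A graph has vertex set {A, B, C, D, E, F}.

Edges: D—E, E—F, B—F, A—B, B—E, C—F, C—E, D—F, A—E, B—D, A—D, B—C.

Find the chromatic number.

A, B, D, E form a clique, so at least 4 colors are needed.
4 colors suffice: A=yellow, B=red, C=green, D=green, E=blue, F=yellow. Every edge joins two different colors.

4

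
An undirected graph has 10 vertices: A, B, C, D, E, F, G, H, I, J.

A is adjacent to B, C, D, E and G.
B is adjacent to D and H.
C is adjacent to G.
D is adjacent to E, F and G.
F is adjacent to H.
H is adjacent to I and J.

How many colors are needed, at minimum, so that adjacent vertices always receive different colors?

3

A, D, E are pairwise adjacent, so at least 3 colors are needed.
3 colors suffice: A=2, B=3, C=1, D=1, E=3, F=2, G=3, H=1, I=2, J=2. Each edge has distinct colors on its endpoints.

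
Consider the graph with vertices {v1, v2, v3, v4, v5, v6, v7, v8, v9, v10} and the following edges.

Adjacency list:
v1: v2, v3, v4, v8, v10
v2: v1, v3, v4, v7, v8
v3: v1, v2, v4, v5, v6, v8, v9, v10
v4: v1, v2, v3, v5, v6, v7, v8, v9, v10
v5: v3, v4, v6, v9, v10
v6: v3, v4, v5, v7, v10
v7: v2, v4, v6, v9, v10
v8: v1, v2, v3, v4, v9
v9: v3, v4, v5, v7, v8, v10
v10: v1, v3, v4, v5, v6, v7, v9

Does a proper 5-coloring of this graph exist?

Yes

The chromatic number is 5. v1, v2, v3, v4, v8 are mutually adjacent (a clique of size 5), so at least 5 colors are needed.
A valid assignment using 5 colors: v1=5, v2=4, v3=2, v4=1, v5=5, v6=4, v7=2, v8=3, v9=4, v10=3.
That is already a proper 5-coloring.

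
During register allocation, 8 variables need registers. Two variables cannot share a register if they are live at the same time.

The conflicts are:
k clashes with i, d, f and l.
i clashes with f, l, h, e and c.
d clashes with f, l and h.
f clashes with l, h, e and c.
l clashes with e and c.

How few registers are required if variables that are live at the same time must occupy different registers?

4

k, i, f, l pairwise conflict, so at least 4 registers are needed.
A valid assignment using 4 registers: k=4, i=2, d=2, f=1, l=3, h=3, e=4, c=4. Each listed conflict is separated.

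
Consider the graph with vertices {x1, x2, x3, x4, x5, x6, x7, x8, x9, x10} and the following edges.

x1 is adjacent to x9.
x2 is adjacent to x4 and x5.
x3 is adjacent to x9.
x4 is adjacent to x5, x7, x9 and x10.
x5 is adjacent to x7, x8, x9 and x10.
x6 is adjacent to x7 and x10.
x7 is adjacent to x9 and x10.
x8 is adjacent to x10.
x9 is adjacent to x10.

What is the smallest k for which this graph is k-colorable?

5

x4, x5, x7, x9, x10 are mutually adjacent (a clique of size 5), so at least 5 colors are needed.
One proper 5-coloring: x1=1, x2=2, x3=1, x4=5, x5=1, x6=1, x7=4, x8=3, x9=3, x10=2. No two adjacent vertices share a color.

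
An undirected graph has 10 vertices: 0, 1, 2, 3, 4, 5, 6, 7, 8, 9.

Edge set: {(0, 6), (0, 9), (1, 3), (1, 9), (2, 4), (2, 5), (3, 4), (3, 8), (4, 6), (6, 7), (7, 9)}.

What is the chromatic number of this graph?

4 and 6 are adjacent, so at least 2 colors are needed.
2 colors suffice: 0=a, 1=a, 2=b, 3=b, 4=a, 5=a, 6=b, 7=a, 8=a, 9=b. Every edge joins two different colors.

2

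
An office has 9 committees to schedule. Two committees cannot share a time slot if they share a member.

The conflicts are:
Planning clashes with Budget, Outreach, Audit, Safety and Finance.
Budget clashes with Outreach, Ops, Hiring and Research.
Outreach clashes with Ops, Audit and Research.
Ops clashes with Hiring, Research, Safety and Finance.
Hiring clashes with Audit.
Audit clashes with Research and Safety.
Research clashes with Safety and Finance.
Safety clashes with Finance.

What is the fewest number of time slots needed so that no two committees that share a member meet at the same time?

Ops, Research, Safety, Finance pairwise conflict, so at least 4 time slots are needed.
4 time slots suffice: time slot 1 → {Planning, Hiring, Research}; time slot 2 → {Ops, Audit}; time slot 3 → {Budget, Safety}; time slot 4 → {Outreach, Finance}. Every pair that conflicts lands in different time slots.

4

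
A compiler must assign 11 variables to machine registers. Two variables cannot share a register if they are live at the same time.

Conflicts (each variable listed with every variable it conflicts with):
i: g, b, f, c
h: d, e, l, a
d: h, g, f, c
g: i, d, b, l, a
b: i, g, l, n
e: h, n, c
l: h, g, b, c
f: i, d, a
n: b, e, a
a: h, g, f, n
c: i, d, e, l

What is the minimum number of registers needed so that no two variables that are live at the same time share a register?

3

i, g, b pairwise conflict, so at least 3 registers are needed.
3 registers suffice: register 1 → {h, g, f, n, c}; register 2 → {i, d, e, l, a}; register 3 → {b}. Every pair that conflicts lands in different registers.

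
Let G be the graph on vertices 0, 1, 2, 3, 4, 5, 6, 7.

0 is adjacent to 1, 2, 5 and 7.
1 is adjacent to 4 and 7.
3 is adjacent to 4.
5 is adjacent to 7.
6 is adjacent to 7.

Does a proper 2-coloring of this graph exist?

No

0, 5, 7 form a triangle, so at least 3 colors are needed.
So 2 colors are not enough.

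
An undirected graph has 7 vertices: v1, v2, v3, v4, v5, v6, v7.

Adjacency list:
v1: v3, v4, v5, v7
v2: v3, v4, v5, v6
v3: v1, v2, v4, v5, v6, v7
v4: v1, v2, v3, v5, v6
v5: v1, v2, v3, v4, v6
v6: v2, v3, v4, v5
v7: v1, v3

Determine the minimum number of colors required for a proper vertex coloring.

5

v2, v3, v4, v5, v6 are pairwise adjacent (a clique of size 5), so at least 5 colors are needed.
5 colors suffice: color 1 → {v3}; color 2 → {v4, v7}; color 3 → {v5}; color 4 → {v1, v6}; color 5 → {v2}. Every edge joins two different colors.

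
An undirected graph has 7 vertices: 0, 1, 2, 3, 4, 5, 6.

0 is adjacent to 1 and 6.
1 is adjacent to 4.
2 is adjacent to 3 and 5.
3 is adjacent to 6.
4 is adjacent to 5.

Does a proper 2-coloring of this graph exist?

The cycle 3-6-0-1-4-5-2-3 has odd length 7, so it cannot be 2-colored; at least 3 colors are needed.
So 2 colors are not enough.

No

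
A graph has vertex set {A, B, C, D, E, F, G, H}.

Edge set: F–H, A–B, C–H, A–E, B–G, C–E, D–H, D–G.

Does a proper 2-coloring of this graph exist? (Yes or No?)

The cycle B-G-D-H-C-E-A-B has odd length 7, so it cannot be 2-colored; at least 3 colors are needed.
So 2 colors are not enough.

No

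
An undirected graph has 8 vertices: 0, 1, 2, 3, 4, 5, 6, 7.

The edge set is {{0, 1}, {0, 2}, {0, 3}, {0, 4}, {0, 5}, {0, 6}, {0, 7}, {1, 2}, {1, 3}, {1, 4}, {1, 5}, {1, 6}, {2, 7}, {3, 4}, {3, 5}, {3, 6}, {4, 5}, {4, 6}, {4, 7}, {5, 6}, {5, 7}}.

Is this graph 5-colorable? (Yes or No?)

No

0, 1, 3, 4, 5, 6 form a clique, so at least 6 colors are needed.
So 5 colors are not enough.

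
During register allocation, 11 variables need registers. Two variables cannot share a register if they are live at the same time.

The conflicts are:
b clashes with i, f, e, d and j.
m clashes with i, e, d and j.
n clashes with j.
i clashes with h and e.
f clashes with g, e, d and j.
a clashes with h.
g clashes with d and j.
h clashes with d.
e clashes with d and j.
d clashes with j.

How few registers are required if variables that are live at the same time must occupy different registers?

5

b, f, e, d, j pairwise conflict, so at least 5 registers are needed.
5 registers suffice: register 1 → {n, i, a, d}; register 2 → {h, j}; register 3 → {g, e}; register 4 → {m, f}; register 5 → {b}. Every pair that conflicts lands in different registers.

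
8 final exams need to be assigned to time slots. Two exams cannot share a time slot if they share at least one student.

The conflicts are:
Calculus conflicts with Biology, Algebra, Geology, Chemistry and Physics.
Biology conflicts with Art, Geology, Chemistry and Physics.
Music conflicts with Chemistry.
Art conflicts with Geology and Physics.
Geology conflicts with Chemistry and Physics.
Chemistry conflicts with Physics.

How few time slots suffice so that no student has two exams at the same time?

5

Calculus, Biology, Geology, Chemistry, Physics are mutually in conflict, so at least 5 time slots are needed.
5 time slots suffice: time slot 1 → {Biology, Algebra, Music}; time slot 2 → {Physics}; time slot 3 → {Geology}; time slot 4 → {Art, Chemistry}; time slot 5 → {Calculus}. No two conflicting exams share a time slot.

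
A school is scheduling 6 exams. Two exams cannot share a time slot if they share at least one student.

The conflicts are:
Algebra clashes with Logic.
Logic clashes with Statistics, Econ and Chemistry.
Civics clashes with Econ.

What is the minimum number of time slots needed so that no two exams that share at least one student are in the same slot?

2

Algebra and Logic conflict, so at least 2 time slots are needed.
2 time slots suffice: Algebra=2, Logic=1, Civics=1, Statistics=2, Econ=2, Chemistry=2. No two conflicting exams share a time slot.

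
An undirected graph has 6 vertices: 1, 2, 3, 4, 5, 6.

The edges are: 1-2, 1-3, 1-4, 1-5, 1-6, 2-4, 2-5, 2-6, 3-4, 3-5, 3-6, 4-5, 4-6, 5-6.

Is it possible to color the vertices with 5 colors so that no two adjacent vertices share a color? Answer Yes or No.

Yes

The chromatic number is 5. 1, 3, 4, 5, 6 form a clique, so at least 5 colors are needed.
A valid assignment using 5 colors: 1=green, 2=purple, 3=purple, 4=blue, 5=red, 6=yellow.
That is already a proper 5-coloring.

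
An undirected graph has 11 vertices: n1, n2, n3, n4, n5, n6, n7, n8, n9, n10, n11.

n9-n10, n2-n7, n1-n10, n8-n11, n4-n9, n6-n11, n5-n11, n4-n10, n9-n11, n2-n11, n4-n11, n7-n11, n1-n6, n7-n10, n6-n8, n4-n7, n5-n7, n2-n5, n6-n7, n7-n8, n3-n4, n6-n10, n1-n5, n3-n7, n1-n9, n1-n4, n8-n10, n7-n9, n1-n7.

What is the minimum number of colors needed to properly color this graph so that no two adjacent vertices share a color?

5

n1, n4, n7, n9, n10 are pairwise adjacent (a clique of size 5), so at least 5 colors are needed.
One proper 5-coloring: n1=Y, n2=Y, n3=B, n4=G, n5=G, n6=G, n7=R, n8=Y, n9=P, n10=B, n11=B. No two adjacent vertices share a color.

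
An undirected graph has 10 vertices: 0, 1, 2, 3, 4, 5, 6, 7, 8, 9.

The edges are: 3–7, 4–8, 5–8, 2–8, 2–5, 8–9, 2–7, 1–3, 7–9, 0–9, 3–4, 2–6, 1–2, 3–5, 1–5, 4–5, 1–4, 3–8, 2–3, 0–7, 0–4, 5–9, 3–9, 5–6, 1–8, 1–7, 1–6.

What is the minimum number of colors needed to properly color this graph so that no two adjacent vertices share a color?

5

1, 3, 4, 5, 8 are mutually adjacent (a clique of size 5), so at least 5 colors are needed.
5 colors suffice: color a → {1, 9}; color b → {0, 3, 6}; color c → {5, 7}; color d → {8}; color e → {2, 4}. Each edge has distinct colors on its endpoints.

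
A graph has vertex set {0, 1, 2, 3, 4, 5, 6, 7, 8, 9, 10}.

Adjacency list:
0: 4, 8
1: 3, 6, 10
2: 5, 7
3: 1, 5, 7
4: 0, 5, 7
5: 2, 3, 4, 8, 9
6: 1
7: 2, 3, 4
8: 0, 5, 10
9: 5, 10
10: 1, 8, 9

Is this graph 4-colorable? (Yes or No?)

Yes

The chromatic number is 3. The cycle 5-3-1-10-9-5 has odd length 5, so it cannot be 2-colored; at least 3 colors are needed.
3 colors suffice: 0=red, 1=red, 2=blue, 3=blue, 4=blue, 5=red, 6=blue, 7=red, 8=green, 9=green, 10=blue.
Since 4 ≥ 3, a proper 4-coloring certainly exists.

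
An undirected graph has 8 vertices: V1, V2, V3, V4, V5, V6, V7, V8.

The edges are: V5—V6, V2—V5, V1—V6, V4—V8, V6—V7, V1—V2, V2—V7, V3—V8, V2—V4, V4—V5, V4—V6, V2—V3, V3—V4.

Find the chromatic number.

V3, V4, V8 are pairwise adjacent, so at least 3 colors are needed.
3 colors suffice: V1=1, V2=2, V3=3, V4=1, V5=3, V6=2, V7=1, V8=2. Each edge has distinct colors on its endpoints.

3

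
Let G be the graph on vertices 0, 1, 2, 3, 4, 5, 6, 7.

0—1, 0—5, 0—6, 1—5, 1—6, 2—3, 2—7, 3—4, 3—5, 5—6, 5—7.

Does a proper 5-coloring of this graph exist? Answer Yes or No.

Yes

The chromatic number is 4. 0, 1, 5, 6 are pairwise adjacent (a clique of size 4), so at least 4 colors are needed.
4 colors suffice: color red → {2, 4, 5}; color blue → {0, 3, 7}; color green → {1}; color yellow → {6}.
Since 5 ≥ 4, a proper 5-coloring certainly exists.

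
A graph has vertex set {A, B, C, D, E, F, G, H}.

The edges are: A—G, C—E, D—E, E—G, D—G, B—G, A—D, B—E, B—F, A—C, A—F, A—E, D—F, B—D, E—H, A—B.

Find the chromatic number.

A, B, D, E, G are pairwise adjacent (a clique of size 5), so at least 5 colors are needed.
5 colors suffice: color 1 → {A, H}; color 2 → {E, F}; color 3 → {C, D}; color 4 → {B}; color 5 → {G}. Each edge has distinct colors on its endpoints.

5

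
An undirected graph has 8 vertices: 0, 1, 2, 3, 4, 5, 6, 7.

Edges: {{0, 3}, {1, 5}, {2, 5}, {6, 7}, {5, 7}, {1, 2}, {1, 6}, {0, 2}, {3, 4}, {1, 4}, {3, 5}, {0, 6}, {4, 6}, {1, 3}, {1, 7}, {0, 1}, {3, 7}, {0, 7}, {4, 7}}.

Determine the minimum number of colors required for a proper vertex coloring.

1, 3, 5, 7 are mutually adjacent (a clique of size 4), so at least 4 colors are needed.
One proper 4-coloring: 0=c, 1=a, 2=b, 3=d, 4=c, 5=c, 6=d, 7=b. Each edge has distinct colors on its endpoints.

4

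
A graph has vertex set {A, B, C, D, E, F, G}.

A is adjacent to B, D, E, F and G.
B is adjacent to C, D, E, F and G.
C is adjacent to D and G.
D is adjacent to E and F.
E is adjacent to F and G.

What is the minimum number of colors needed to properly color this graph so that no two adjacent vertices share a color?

A, B, D, E, F form a clique, so at least 5 colors are needed.
One proper 5-coloring: A=4, B=1, C=3, D=2, E=3, F=5, G=2. No two adjacent vertices share a color.

5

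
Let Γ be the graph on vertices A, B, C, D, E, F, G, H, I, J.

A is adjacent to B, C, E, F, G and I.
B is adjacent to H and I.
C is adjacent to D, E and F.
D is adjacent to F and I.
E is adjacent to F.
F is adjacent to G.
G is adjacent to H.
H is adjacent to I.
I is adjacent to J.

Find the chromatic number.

A, C, E, F form a clique, so at least 4 colors are needed.
4 colors suffice: A=1, B=3, C=3, D=1, E=4, F=2, G=3, H=1, I=2, J=1. Every edge joins two different colors.

4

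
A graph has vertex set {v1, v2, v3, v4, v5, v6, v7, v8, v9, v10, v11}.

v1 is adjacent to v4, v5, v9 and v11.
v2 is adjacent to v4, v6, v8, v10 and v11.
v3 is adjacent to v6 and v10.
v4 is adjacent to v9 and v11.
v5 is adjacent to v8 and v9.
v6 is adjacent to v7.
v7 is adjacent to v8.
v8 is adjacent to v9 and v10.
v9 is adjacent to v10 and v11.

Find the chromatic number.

v1, v4, v9, v11 form a clique, so at least 4 colors are needed.
A valid assignment using 4 colors: v1=B, v2=R, v3=R, v4=G, v5=G, v6=B, v7=R, v8=B, v9=R, v10=G, v11=Y. No two adjacent vertices share a color.

4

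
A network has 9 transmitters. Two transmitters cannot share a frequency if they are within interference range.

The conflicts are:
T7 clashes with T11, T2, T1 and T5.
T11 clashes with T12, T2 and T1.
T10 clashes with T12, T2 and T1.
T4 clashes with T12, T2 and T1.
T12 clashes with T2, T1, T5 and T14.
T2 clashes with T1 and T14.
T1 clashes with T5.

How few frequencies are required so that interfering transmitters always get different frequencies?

4

T4, T12, T2, T1 are mutually in conflict, so at least 4 frequencies are needed.
4 frequencies suffice: T7=2, T11=4, T10=4, T4=4, T12=2, T2=1, T1=3, T5=1, T14=3. No two conflicting transmitters share a frequency.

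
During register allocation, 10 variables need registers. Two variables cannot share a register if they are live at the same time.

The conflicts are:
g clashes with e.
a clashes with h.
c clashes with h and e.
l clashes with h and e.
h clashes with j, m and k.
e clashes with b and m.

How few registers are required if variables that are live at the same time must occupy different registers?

2

c and e conflict, so at least 2 registers are needed.
2 registers suffice: register 1 → {h, e}; register 2 → {g, a, c, l, j, b, m, k}. Each listed conflict is separated.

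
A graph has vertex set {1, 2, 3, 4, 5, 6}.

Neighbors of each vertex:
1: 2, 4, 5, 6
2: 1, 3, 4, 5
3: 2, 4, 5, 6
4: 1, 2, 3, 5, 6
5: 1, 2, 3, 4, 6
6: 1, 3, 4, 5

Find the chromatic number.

4

3, 4, 5, 6 are mutually adjacent (a clique of size 4), so at least 4 colors are needed.
4 colors suffice: color a → {4}; color b → {5}; color c → {1, 3}; color d → {2, 6}. No two adjacent vertices share a color.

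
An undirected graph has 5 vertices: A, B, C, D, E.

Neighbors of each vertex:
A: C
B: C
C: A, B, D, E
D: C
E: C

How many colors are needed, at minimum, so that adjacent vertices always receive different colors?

B and C are adjacent, so at least 2 colors are needed.
2 colors suffice: A=blue, B=blue, C=red, D=blue, E=blue. Each edge has distinct colors on its endpoints.

2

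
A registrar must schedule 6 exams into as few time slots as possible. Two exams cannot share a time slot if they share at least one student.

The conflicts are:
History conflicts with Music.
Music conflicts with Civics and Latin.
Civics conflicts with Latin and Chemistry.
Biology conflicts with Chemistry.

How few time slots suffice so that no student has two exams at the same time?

3

Music, Civics, Latin all conflict with each other, so at least 3 time slots are needed.
3 time slots suffice: time slot 1 → {Music, Chemistry}; time slot 2 → {History, Civics, Biology}; time slot 3 → {Latin}. Each listed conflict is separated.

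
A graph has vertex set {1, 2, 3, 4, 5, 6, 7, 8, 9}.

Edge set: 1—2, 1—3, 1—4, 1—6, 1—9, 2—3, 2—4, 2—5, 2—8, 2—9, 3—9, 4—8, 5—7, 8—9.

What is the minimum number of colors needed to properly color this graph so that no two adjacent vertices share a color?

1, 2, 3, 9 form a clique, so at least 4 colors are needed.
One proper 4-coloring: 1=blue, 2=red, 3=yellow, 4=green, 5=blue, 6=red, 7=red, 8=blue, 9=green. Every edge joins two different colors.

4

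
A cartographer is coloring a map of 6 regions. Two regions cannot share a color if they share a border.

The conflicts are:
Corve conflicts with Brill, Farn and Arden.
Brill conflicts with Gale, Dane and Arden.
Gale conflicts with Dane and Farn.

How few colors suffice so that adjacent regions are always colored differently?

Brill, Gale, Dane all conflict with each other, so at least 3 colors are needed.
One proper 3-coloring: Corve=2, Brill=1, Gale=2, Dane=3, Farn=1, Arden=3. No two conflicting regions share a color.

3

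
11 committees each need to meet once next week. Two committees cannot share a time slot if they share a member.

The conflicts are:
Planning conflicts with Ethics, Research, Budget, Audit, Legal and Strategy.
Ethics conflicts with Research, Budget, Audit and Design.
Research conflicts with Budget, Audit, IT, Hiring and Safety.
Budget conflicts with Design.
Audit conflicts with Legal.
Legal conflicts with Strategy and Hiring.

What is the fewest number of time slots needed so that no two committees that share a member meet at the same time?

Planning, Ethics, Research, Budget all conflict with each other, so at least 4 time slots are needed.
4 time slots suffice: time slot 1 → {Research, Legal, Design}; time slot 2 → {Planning, IT, Hiring, Safety}; time slot 3 → {Ethics, Strategy}; time slot 4 → {Budget, Audit}. Every pair that conflicts lands in different time slots.

4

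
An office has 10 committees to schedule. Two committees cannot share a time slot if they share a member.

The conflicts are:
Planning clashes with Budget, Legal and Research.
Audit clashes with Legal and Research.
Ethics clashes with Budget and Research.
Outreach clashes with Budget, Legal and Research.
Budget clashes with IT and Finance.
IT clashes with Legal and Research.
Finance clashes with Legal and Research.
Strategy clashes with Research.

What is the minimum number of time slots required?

2

Budget and IT conflict, so at least 2 time slots are needed.
2 time slots suffice: time slot 1 → {Budget, Legal, Research}; time slot 2 → {Planning, Audit, Ethics, Outreach, IT, Finance, Strategy}. Each listed conflict is separated.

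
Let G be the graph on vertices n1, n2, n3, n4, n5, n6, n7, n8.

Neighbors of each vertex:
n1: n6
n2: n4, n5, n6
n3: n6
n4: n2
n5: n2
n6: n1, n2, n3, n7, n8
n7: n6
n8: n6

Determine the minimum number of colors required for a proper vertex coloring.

n1 and n6 are adjacent, so at least 2 colors are needed.
One proper 2-coloring: n1=2, n2=2, n3=2, n4=1, n5=1, n6=1, n7=2, n8=2. No two adjacent vertices share a color.

2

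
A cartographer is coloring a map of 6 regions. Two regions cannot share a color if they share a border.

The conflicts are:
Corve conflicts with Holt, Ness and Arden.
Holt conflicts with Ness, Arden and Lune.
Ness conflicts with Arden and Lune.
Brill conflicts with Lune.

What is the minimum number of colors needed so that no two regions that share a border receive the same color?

Corve, Holt, Ness, Arden are mutually in conflict, so at least 4 colors are needed.
A valid assignment using 4 colors: Corve=3, Holt=2, Ness=1, Brill=1, Arden=4, Lune=3. Every pair that conflicts lands in different colors.

4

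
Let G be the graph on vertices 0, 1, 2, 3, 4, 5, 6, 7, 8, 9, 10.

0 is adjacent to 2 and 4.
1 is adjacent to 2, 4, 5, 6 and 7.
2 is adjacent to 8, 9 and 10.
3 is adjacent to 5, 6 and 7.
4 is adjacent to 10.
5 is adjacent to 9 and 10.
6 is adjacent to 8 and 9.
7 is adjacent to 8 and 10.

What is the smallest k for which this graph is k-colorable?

2

1 and 7 are adjacent, so at least 2 colors are needed.
A valid assignment using 2 colors: 0=a, 1=a, 2=b, 3=a, 4=b, 5=b, 6=b, 7=b, 8=a, 9=a, 10=a. No two adjacent vertices share a color.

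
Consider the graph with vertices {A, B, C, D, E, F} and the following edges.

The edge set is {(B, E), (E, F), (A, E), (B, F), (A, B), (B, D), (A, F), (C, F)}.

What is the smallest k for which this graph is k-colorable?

4

A, B, E, F are mutually adjacent (a clique of size 4), so at least 4 colors are needed.
4 colors suffice: A=green, B=blue, C=blue, D=red, E=yellow, F=red. Every edge joins two different colors.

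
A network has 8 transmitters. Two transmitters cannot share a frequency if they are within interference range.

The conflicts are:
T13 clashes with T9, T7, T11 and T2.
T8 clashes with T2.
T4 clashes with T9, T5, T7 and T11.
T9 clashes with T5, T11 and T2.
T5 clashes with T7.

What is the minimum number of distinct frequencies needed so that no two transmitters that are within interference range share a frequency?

T13, T9, T11 are mutually in conflict, so at least 3 frequencies are needed.
3 frequencies suffice: frequency 1 → {T8, T9, T7}; frequency 2 → {T13, T4}; frequency 3 → {T5, T11, T2}. Each listed conflict is separated.

3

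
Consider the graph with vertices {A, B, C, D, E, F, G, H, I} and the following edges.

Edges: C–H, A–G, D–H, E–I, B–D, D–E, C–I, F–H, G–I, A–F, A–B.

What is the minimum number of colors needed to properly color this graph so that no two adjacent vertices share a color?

The cycle D-E-I-C-H-D has odd length 5, so it cannot be 2-colored; at least 3 colors are needed.
3 colors suffice: color 1 → {A, H, I}; color 2 → {C, D, F, G}; color 3 → {B, E}. Each edge has distinct colors on its endpoints.

3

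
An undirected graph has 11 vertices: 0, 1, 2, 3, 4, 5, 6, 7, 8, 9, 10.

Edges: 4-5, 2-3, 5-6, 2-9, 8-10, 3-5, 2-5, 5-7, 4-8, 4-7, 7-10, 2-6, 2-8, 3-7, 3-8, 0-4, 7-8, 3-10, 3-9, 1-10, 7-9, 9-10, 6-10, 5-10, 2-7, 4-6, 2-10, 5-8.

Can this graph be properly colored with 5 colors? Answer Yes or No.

2, 3, 5, 7, 8, 10 are mutually adjacent (a clique of size 6), so at least 6 colors are needed.
So 5 colors are not enough.

No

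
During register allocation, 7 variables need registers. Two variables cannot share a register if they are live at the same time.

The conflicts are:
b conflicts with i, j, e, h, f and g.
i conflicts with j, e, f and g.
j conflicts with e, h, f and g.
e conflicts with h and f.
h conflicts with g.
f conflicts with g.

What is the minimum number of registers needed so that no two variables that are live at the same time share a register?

b, i, j, f, g pairwise conflict, so at least 5 registers are needed.
5 registers suffice: register 1 → {b}; register 2 → {j}; register 3 → {e, g}; register 4 → {i, h}; register 5 → {f}. Every pair that conflicts lands in different registers.

5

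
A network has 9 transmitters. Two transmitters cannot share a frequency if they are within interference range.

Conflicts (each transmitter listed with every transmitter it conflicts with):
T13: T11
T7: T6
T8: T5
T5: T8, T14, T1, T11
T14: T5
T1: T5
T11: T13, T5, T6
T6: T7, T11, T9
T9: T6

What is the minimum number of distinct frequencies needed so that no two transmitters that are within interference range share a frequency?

2

T6 and T9 conflict, so at least 2 frequencies are needed.
Using 2 frequencies: T13=1, T7=2, T8=2, T5=1, T14=2, T1=2, T11=2, T6=1, T9=2. Each listed conflict is separated.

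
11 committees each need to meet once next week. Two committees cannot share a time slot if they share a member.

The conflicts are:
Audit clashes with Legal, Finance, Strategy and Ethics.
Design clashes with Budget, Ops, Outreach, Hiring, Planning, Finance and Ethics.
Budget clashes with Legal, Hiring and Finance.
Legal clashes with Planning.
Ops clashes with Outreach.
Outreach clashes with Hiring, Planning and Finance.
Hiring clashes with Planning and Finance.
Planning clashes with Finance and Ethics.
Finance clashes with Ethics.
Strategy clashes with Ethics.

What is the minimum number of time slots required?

5

Design, Outreach, Hiring, Planning, Finance all conflict with each other, so at least 5 time slots are needed.
Using 5 time slots: Audit=2, Design=2, Budget=3, Legal=1, Ops=1, Outreach=4, Hiring=5, Planning=3, Finance=1, Strategy=1, Ethics=4. Each listed conflict is separated.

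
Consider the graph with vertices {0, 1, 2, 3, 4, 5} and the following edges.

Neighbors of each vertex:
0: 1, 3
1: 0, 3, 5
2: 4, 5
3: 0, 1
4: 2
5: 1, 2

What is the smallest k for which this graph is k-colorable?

0, 1, 3 form a triangle, so at least 3 colors are needed.
3 colors suffice: color red → {1, 2}; color blue → {0, 4, 5}; color green → {3}. Each edge has distinct colors on its endpoints.

3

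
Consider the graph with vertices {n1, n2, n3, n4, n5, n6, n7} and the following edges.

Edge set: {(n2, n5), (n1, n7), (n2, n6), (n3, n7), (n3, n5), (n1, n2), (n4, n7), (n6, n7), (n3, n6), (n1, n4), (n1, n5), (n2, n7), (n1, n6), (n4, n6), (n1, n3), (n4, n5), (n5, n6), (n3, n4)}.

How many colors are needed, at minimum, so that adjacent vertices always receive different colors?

n1, n3, n4, n5, n6 are pairwise adjacent (a clique of size 5), so at least 5 colors are needed.
5 colors suffice: n1=1, n2=4, n3=4, n4=5, n5=3, n6=2, n7=3. Every edge joins two different colors.

5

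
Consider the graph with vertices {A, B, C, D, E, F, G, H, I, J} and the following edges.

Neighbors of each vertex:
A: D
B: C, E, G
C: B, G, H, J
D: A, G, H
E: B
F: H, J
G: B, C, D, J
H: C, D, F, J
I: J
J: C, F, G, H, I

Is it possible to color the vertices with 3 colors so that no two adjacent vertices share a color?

The chromatic number is 3. B, C, G form a triangle, so at least 3 colors are needed.
3 colors suffice: color 1 → {B, D, J}; color 2 → {A, C, E, F, I}; color 3 → {G, H}.
That is already a proper 3-coloring.

Yes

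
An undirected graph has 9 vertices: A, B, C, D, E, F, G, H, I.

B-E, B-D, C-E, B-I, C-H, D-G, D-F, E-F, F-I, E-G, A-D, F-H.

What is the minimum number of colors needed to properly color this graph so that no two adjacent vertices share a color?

2

E and G are adjacent, so at least 2 colors are needed.
2 colors suffice: color red → {D, E, H, I}; color blue → {A, B, C, F, G}. No two adjacent vertices share a color.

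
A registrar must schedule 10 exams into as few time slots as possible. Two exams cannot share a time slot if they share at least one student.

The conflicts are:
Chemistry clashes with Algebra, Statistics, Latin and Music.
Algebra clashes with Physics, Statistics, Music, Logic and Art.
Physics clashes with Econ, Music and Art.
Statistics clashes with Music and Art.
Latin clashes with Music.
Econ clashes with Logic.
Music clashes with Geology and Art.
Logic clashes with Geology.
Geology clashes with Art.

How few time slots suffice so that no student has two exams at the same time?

Algebra, Physics, Music, Art pairwise conflict, so at least 4 time slots are needed.
Using 4 time slots: Chemistry=3, Algebra=2, Physics=4, Statistics=4, Latin=2, Econ=2, Music=1, Logic=1, Geology=2, Art=3. Every pair that conflicts lands in different time slots.

4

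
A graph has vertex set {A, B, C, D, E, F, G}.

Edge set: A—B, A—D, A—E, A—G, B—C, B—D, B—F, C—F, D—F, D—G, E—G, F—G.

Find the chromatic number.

3

B, C, F are mutually adjacent, so at least 3 colors are needed.
3 colors suffice: color red → {B, G}; color blue → {C, D, E}; color green → {A, F}. No two adjacent vertices share a color.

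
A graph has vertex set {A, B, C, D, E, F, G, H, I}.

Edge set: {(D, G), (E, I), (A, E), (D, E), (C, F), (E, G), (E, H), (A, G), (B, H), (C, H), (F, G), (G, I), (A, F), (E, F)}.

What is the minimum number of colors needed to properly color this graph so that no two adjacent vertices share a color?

A, E, F, G form a clique, so at least 4 colors are needed.
4 colors suffice: color red → {B, C, E}; color blue → {G, H}; color green → {D, F, I}; color yellow → {A}. No two adjacent vertices share a color.

4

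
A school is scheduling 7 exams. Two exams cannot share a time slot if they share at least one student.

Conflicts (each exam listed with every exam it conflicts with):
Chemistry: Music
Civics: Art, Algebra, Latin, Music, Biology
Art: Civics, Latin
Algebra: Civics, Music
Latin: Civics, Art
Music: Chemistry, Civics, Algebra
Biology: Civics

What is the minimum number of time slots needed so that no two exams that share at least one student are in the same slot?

Civics, Art, Latin all conflict with each other, so at least 3 time slots are needed.
3 time slots suffice: time slot 1 → {Chemistry, Civics}; time slot 2 → {Art, Music, Biology}; time slot 3 → {Algebra, Latin}. No two conflicting exams share a time slot.

3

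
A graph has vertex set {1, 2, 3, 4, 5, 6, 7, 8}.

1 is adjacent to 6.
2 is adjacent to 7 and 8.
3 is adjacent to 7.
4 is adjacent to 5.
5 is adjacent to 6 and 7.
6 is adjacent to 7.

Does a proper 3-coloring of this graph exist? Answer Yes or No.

The chromatic number is 3. 5, 6, 7 form a triangle, so at least 3 colors are needed.
3 colors suffice: color red → {1, 4, 7, 8}; color blue → {2, 3, 5}; color green → {6}.
That is already a proper 3-coloring.

Yes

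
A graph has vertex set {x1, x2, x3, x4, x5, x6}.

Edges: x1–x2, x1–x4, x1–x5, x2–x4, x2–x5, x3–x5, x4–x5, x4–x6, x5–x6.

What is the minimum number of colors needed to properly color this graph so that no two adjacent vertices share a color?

x1, x2, x4, x5 form a clique, so at least 4 colors are needed.
One proper 4-coloring: x1=4, x2=3, x3=2, x4=2, x5=1, x6=3. Each edge has distinct colors on its endpoints.

4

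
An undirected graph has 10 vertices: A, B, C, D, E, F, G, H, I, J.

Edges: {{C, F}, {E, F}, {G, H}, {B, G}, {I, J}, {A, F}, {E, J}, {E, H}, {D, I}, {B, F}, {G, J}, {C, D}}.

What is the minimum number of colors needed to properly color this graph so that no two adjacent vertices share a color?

3

The cycle H-G-B-F-E-H has odd length 5, so it cannot be 2-colored; at least 3 colors are needed.
3 colors suffice: color red → {D, F, H, J}; color blue → {A, C, E, G, I}; color green → {B}. No two adjacent vertices share a color.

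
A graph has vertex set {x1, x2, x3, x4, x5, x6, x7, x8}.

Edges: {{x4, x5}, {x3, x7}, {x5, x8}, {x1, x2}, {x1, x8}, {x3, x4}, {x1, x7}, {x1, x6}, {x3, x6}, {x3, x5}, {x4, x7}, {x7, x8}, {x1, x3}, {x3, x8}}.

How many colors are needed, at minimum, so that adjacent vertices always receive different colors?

4

x1, x3, x7, x8 are mutually adjacent (a clique of size 4), so at least 4 colors are needed.
4 colors suffice: color 1 → {x2, x3}; color 2 → {x1, x4}; color 3 → {x5, x6, x7}; color 4 → {x8}. No two adjacent vertices share a color.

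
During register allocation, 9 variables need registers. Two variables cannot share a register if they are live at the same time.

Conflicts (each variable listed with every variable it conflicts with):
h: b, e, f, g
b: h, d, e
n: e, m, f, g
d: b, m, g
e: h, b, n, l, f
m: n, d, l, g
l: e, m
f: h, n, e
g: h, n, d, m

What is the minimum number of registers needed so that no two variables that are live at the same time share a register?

3

d, m, g are mutually in conflict, so at least 3 registers are needed.
3 registers suffice: register 1 → {e, m}; register 2 → {h, n, d, l}; register 3 → {b, f, g}. No two conflicting variables share a register.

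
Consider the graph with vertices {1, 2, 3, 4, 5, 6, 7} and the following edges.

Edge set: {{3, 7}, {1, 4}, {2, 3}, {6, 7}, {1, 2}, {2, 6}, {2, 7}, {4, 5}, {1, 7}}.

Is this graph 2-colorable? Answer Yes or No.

2, 3, 7 are pairwise adjacent, so at least 3 colors are needed.
So 2 colors are not enough.

No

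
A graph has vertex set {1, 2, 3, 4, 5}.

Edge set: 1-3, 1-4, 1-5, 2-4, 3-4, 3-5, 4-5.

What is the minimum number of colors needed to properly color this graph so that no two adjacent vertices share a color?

1, 3, 4, 5 are mutually adjacent (a clique of size 4), so at least 4 colors are needed.
4 colors suffice: 1=blue, 2=blue, 3=yellow, 4=red, 5=green. Each edge has distinct colors on its endpoints.

4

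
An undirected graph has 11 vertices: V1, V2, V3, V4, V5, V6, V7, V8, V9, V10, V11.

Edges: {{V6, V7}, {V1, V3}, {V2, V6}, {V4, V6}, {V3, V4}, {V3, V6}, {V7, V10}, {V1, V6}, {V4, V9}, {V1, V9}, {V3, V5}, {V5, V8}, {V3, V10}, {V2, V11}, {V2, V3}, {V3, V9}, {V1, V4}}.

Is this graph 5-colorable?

Yes

The chromatic number is 4. V1, V3, V4, V6 are mutually adjacent (a clique of size 4), so at least 4 colors are needed.
4 colors suffice: V1=green, V2=green, V3=red, V4=yellow, V5=blue, V6=blue, V7=red, V8=red, V9=blue, V10=blue, V11=red.
Since 5 ≥ 4, a proper 5-coloring certainly exists.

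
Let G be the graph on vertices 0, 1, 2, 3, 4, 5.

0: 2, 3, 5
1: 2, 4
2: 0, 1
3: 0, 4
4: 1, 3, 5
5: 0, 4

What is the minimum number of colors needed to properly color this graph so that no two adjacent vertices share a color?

The cycle 4-3-0-2-1-4 has odd length 5, so it cannot be 2-colored; at least 3 colors are needed.
A valid assignment using 3 colors: 0=red, 1=blue, 2=green, 3=blue, 4=red, 5=blue. No two adjacent vertices share a color.

3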